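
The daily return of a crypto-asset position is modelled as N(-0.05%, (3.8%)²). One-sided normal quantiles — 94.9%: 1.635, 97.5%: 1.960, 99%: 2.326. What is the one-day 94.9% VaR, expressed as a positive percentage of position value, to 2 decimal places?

VaR = −μ + z·σ = −(-0.05%) + 1.635 × 3.8% = 6.263%.

6.26%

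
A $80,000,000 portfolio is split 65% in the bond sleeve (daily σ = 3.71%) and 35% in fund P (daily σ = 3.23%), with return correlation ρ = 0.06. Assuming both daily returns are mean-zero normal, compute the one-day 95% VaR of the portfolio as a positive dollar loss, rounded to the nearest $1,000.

σ_p² = 0.65²·3.71² + 0.35²·3.23² + 2·0.06·0.65·0.35·3.71·3.23 = 7.4205 (%²).
σ_p = √7.4205 = 2.724%.
At 95%, z = 1.645.
VaR = 1.645 × 2.724% = 4.481%; on $80,000,000 that is $3,584,800.

$3,585,000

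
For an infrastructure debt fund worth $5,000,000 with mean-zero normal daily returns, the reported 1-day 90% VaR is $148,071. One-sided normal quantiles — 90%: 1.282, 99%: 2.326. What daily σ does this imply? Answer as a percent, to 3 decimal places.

VaR as a fraction: $148,071 / $5,000,000 = 2.961%.
σ = VaR / z = 2.961% / 1.282 = 2.310%.

2.310%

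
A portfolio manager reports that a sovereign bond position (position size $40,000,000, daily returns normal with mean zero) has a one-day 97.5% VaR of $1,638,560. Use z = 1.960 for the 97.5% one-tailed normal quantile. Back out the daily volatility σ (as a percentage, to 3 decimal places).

VaR as a fraction: $1,638,560 / $40,000,000 = 4.096%.
σ = VaR / z = 4.096% / 1.960 = 2.090%.

2.090%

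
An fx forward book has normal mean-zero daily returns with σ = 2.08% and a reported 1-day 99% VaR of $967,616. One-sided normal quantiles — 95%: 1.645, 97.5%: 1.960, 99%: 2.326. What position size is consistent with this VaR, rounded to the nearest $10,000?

VaR as a fraction of value: z·σ = 2.326 × 2.08% = 4.83808%.
Position = $967,616 / 0.0483808 = $20,000,000.

$20,000,000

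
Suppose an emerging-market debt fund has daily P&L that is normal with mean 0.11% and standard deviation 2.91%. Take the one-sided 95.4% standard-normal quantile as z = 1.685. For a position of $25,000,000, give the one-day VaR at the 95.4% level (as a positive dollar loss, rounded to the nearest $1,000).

VaR = −μ + z·σ = −(0.11%) + 1.685 × 2.91% = 4.793%.
On $25,000,000: 0.04793 × $25,000,000 = $1,198,250.

$1,198,000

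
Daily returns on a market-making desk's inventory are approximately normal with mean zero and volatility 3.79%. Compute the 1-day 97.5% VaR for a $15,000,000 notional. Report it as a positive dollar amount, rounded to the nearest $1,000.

$1,114,000

At 97.5% one-sided, z = 1.960.
VaR = z·σ = 1.960 × 3.79% = 7.428%.
On $15,000,000: 0.07428 × $15,000,000 = $1,114,200.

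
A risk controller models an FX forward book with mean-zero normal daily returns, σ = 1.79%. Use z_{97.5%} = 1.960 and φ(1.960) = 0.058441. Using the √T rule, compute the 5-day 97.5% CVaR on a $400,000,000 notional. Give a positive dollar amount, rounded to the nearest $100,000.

σ_{5d} = 1.79% × √5 = 4.003%.
ES multiplier = φ(z)/(1−α) = 0.058441/0.025 = 2.338.
ES = 4.003% × 2.338 = 9.359%; on $400,000,000: $37,436,000.

$37,400,000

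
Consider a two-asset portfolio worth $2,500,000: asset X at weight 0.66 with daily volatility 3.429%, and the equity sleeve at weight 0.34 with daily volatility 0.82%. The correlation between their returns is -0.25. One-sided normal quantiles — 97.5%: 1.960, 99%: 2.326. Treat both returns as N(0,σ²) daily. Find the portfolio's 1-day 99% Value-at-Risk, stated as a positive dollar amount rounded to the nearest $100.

$128,500

σ_p² = 0.66²·3.429² + 0.34²·0.82² + 2·-0.25·0.66·0.34·3.429·0.82 = 4.8841 (%²).
σ_p = √4.8841 = 2.210%.
VaR = 2.326 × 2.210% = 5.140%; on $2,500,000 that is $128,500.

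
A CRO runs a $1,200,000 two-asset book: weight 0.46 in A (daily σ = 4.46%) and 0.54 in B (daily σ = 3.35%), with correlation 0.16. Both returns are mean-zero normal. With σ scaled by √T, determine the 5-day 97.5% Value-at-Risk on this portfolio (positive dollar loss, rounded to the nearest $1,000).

σ_p = √(0.46²·4.46² + 0.54²·3.35² + 2·0.16·0.46·0.54·4.46·3.35) = 2.944%.
σ_{5d} = 2.944% × √5 = 6.583%.
z(97.5%) = 1.960.
VaR = 1.960 × 6.583% = 12.903%; on $1,200,000 that is $154,836.

$155,000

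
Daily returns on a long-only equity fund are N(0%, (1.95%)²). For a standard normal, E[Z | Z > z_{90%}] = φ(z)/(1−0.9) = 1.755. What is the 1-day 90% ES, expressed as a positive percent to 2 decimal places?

ES = 1.95% × 1.755 = 3.422%.

3.42%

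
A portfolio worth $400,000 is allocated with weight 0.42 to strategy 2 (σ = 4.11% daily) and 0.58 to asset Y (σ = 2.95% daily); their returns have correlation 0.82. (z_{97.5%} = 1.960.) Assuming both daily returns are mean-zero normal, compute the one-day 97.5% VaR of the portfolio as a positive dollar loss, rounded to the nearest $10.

$25,710

σ_p² = 0.42²·4.11² + 0.58²·2.95² + 2·0.82·0.42·0.58·4.11·2.95 = 10.7511 (%²).
σ_p = √10.7511 = 3.279%.
VaR = 1.960 × 3.279% = 6.427%; on $400,000 that is $25,708.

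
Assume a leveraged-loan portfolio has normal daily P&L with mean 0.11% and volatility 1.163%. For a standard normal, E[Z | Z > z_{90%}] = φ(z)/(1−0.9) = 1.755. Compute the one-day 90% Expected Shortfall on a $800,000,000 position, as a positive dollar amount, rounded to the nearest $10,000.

$15,450,000

ES = −(0.11%) + 1.163% × 1.755 = 1.931%.
On $800,000,000: 0.01931 × $800,000,000 = $15,448,000.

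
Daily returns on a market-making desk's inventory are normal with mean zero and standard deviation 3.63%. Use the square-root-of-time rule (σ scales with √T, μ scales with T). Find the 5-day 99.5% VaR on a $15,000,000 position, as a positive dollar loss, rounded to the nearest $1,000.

$3,136,000

At 99.5%, z = 2.576.
σ_{5d} = 3.63% × √5 = 8.117%.
VaR = 2.576 × 8.117% = 20.909%.
On $15,000,000: 0.20909 × $15,000,000 = $3,136,350.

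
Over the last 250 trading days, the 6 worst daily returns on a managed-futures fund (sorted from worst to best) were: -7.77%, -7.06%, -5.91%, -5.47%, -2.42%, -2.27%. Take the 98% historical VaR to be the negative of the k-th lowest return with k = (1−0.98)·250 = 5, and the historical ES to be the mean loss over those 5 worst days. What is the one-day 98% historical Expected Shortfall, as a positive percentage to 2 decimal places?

The 5 worst returns sum to -28.63%.
ES = −(-28.63%) / 5 = 5.726% ≈ 5.73%.

5.73%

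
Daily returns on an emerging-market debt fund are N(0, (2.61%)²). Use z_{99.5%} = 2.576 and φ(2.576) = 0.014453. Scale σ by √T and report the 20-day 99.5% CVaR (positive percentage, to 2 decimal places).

σ_{20d} = 2.61% × √20 = 11.672%.
ES multiplier = φ(z)/(1−α) = 0.014453/0.005 = 2.891.
ES = 11.672% × 2.891 = 33.744%.

33.74%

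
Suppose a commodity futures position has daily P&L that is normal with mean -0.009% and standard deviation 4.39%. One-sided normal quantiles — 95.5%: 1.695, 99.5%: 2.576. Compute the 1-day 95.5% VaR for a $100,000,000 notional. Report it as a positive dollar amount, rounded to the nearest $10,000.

VaR = −μ + z·σ = −(-0.009%) + 1.695 × 4.39% = 7.450%.
On $100,000,000: 0.07450 × $100,000,000 = $7,450,000.

$7,450,000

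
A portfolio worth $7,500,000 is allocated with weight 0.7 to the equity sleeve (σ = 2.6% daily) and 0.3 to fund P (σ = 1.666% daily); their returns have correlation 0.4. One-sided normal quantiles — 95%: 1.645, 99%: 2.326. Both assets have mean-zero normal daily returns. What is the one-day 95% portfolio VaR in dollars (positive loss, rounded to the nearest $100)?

σ_p² = 0.7²·2.6² + 0.3²·1.666² + 2·0.4·0.7·0.3·2.6·1.666 = 4.2899 (%²).
σ_p = √4.2899 = 2.071%.
VaR = 1.645 × 2.071% = 3.407%; on $7,500,000 that is $255,525.

$255,500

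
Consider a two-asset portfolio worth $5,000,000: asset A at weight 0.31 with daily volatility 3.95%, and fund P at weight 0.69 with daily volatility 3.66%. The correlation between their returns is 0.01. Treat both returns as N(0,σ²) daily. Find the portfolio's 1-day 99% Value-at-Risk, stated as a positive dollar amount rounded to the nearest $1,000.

$328,000

σ_p² = 0.31²·3.95² + 0.69²·3.66² + 2·0.01·0.31·0.69·3.95·3.66 = 7.9389 (%²).
σ_p = √7.9389 = 2.818%.
At 99%, z = 2.326.
VaR = 2.326 × 2.818% = 6.555%; on $5,000,000 that is $327,750.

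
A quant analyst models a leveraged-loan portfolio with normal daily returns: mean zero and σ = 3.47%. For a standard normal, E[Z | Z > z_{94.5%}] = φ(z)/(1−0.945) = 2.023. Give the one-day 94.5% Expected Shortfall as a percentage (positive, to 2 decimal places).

ES = 3.47% × 2.023 = 7.020%.

7.02%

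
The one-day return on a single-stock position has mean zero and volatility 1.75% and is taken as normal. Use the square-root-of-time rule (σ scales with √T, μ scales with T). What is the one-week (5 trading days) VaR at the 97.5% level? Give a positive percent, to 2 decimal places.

At 97.5%, z = 1.960.
σ_{5d} = 1.75% × √5 = 3.913%.
VaR = 1.960 × 3.913% = 7.669%.

7.67%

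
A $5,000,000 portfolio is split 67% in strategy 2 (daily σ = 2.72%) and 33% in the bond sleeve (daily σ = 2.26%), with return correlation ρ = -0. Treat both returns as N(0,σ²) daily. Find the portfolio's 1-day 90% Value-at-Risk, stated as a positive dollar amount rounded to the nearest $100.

$126,200

σ_p² = 0.67²·2.72² + 0.33²·2.26² + 2·-0·0.67·0.33·2.72·2.26 = 3.8774 (%²).
σ_p = √3.8774 = 1.969%.
At 90%, z = 1.282.
VaR = 1.282 × 1.969% = 2.524%; on $5,000,000 that is $126,200.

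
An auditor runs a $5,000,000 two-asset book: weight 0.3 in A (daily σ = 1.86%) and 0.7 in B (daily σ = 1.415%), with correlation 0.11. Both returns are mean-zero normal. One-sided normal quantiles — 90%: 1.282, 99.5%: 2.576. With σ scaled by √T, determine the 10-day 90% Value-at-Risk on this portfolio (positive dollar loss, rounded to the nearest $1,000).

σ_p = √(0.3²·1.86² + 0.7²·1.415² + 2·0.11·0.3·0.7·1.86·1.415) = 1.189%.
σ_{10d} = 1.189% × √10 = 3.760%.
VaR = 1.282 × 3.760% = 4.820%; on $5,000,000 that is $241,000.

$241,000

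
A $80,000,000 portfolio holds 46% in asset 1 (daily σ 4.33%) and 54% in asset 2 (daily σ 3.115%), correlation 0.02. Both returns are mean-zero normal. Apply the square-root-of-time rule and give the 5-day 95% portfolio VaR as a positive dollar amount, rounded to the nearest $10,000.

σ_p = √(0.46²·4.33² + 0.54²·3.115² + 2·0.02·0.46·0.54·4.33·3.115) = 2.633%.
σ_{5d} = 2.633% × √5 = 5.888%.
z(95%) = 1.645.
VaR = 1.645 × 5.888% = 9.686%; on $80,000,000 that is $7,748,800.

$7,750,000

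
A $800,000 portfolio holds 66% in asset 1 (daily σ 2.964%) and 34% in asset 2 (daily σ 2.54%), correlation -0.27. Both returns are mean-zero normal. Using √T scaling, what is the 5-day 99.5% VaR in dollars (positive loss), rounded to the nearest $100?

$88,200

σ_p = √(0.66²·2.964² + 0.34²·2.54² + 2·-0.27·0.66·0.34·2.964·2.54) = 1.913%.
σ_{5d} = 1.913% × √5 = 4.278%.
z(99.5%) = 2.576.
VaR = 2.576 × 4.278% = 11.020%; on $800,000 that is $88,160.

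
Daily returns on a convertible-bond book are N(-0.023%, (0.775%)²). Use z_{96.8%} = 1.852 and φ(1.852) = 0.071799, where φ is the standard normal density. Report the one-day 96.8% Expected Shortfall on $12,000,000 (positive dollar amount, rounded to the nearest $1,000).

$211,000

Tail multiplier: φ(z)/(1−α) = 0.071799 / 0.032 = 2.244.
ES = −(-0.023%) + 0.775% × 2.244 = 1.762%.
On $12,000,000: 0.01762 × $12,000,000 = $211,440.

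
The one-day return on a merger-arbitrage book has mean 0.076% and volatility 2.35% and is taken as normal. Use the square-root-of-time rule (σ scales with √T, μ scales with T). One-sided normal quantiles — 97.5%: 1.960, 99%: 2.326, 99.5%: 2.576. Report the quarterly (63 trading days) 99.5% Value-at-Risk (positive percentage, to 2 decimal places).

43.26%

σ_{63d} = 2.35% × √63 = 18.653%; μ_{63d} = 63 × 0.076% = 4.788%.
VaR = −(4.788%) + 2.576 × 18.653% = 43.262%.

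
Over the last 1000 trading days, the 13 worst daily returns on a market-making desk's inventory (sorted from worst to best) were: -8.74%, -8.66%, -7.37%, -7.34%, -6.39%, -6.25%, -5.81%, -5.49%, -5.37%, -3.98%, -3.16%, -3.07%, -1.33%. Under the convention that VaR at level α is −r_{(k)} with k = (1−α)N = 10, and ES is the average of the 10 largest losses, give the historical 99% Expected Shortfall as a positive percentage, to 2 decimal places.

6.54%

The 10 worst returns sum to -65.40%.
ES = −(-65.40%) / 10 = 6.54%.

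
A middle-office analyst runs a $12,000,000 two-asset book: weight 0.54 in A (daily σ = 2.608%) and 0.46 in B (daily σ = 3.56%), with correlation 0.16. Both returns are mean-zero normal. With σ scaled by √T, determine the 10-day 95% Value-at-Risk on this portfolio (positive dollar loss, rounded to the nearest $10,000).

σ_p = √(0.54²·2.608² + 0.46²·3.56² + 2·0.16·0.54·0.46·2.608·3.56) = 2.324%.
σ_{10d} = 2.324% × √10 = 7.349%.
z(95%) = 1.645.
VaR = 1.645 × 7.349% = 12.089%; on $12,000,000 that is $1,450,680.

$1,450,000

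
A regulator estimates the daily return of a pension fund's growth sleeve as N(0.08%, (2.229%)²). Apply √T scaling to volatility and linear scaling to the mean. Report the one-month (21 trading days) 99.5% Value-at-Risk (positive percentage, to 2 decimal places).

At 99.5%, z = 2.576.
σ_{21d} = 2.229% × √21 = 10.215%; μ_{21d} = 21 × 0.08% = 1.680%.
VaR = −(1.680%) + 2.576 × 10.215% = 24.634%.

24.63%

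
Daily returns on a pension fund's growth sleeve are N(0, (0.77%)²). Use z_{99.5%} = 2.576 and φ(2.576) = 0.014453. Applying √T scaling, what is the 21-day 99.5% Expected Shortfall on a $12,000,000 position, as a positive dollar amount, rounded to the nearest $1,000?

$1,224,000

σ_{21d} = 0.77% × √21 = 3.529%.
ES multiplier = φ(z)/(1−α) = 0.014453/0.005 = 2.891.
ES = 3.529% × 2.891 = 10.202%; on $12,000,000: $1,224,240.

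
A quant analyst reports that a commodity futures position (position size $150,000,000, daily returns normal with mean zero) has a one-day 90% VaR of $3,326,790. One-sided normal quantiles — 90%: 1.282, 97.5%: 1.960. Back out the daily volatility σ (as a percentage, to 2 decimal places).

1.73%

VaR as a fraction: $3,326,790 / $150,000,000 = 2.218%.
σ = VaR / z = 2.218% / 1.282 = 1.730%.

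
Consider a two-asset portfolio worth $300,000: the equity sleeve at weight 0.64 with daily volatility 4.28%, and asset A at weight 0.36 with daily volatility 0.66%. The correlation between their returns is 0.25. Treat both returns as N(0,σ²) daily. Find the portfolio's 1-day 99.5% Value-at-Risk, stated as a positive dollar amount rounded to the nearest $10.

σ_p² = 0.64²·4.28² + 0.36²·0.66² + 2·0.25·0.64·0.36·4.28·0.66 = 7.8851 (%²).
σ_p = √7.8851 = 2.808%.
At 99.5%, z = 2.576.
VaR = 2.576 × 2.808% = 7.233%; on $300,000 that is $21,699.

$21,700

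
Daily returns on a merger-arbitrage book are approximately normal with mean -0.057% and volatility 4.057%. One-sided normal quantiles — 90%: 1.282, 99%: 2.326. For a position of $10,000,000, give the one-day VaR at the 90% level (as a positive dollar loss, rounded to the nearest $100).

$525,800

VaR = −μ + z·σ = −(-0.057%) + 1.282 × 4.057% = 5.258%.
On $10,000,000: 0.05258 × $10,000,000 = $525,800.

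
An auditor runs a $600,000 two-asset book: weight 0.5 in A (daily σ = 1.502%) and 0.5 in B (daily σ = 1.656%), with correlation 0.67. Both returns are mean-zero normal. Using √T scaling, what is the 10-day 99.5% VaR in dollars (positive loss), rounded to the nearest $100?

σ_p = √(0.5²·1.502² + 0.5²·1.656² + 2·0.67·0.5·0.5·1.502·1.656) = 1.443%.
σ_{10d} = 1.443% × √10 = 4.563%.
z(99.5%) = 2.576.
VaR = 2.576 × 4.563% = 11.754%; on $600,000 that is $70,524.

$70,500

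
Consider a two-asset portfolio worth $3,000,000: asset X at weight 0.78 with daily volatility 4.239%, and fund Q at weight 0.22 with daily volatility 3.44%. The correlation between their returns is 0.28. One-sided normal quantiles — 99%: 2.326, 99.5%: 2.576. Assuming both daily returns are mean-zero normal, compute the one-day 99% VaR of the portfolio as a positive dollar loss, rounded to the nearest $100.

σ_p² = 0.78²·4.239² + 0.22²·3.44² + 2·0.28·0.78·0.22·4.239·3.44 = 12.9064 (%²).
σ_p = √12.9064 = 3.593%.
VaR = 2.326 × 3.593% = 8.357%; on $3,000,000 that is $250,710.

$250,700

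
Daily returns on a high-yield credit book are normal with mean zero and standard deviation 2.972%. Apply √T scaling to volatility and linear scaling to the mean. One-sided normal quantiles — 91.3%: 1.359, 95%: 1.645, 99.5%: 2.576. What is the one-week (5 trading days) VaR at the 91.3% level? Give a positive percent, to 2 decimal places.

9.03%

σ_{5d} = 2.972% × √5 = 6.646%.
VaR = 1.359 × 6.646% = 9.032%.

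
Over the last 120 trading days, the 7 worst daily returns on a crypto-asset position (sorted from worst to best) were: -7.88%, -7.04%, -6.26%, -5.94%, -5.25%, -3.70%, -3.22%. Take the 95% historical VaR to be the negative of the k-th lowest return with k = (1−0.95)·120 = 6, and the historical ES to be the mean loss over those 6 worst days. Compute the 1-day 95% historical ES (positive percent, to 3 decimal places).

The 6 worst returns sum to -36.07%.
ES = −(-36.07%) / 6 = 6.0116…% ≈ 6.012%.

6.012%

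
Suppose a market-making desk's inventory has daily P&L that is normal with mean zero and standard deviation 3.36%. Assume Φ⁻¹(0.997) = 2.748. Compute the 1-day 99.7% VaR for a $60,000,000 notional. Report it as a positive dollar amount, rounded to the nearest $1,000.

VaR = z·σ = 2.748 × 3.36% = 9.233%.
On $60,000,000: 0.09233 × $60,000,000 = $5,539,800.

$5,540,000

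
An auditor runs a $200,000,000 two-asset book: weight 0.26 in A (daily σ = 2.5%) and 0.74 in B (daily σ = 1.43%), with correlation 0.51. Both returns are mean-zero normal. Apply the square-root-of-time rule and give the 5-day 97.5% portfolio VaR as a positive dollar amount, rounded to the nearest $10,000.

$13,130,000

σ_p = √(0.26²·2.5² + 0.74²·1.43² + 2·0.51·0.26·0.74·2.5·1.43) = 1.498%.
σ_{5d} = 1.498% × √5 = 3.350%.
z(97.5%) = 1.960.
VaR = 1.960 × 3.350% = 6.566%; on $200,000,000 that is $13,132,000.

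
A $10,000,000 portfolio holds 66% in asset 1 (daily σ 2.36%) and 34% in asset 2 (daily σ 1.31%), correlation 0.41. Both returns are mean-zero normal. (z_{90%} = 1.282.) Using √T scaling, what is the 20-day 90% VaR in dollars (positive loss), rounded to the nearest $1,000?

σ_p = √(0.66²·2.36² + 0.34²·1.31² + 2·0.41·0.66·0.34·2.36·1.31) = 1.787%.
σ_{20d} = 1.787% × √20 = 7.992%.
VaR = 1.282 × 7.992% = 10.246%; on $10,000,000 that is $1,024,600.

$1,025,000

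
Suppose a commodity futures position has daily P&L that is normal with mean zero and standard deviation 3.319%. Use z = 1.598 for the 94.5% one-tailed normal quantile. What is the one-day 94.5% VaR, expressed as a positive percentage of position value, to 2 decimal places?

VaR = z·σ = 1.598 × 3.319% = 5.304%.

5.30%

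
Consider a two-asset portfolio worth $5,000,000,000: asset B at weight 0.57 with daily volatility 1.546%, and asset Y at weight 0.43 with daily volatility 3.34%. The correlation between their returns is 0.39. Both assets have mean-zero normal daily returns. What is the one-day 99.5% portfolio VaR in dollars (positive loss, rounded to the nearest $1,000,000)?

$252,000,000

σ_p² = 0.57²·1.546² + 0.43²·3.34² + 2·0.39·0.57·0.43·1.546·3.34 = 3.8264 (%²).
σ_p = √3.8264 = 1.956%.
At 99.5%, z = 2.576.
VaR = 2.576 × 1.956% = 5.039%; on $5,000,000,000 that is $251,950,000.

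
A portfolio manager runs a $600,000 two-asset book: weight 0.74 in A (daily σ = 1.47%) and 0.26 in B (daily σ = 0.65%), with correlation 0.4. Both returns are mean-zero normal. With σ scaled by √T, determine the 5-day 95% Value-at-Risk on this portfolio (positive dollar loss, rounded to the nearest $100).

σ_p = √(0.74²·1.47² + 0.26²·0.65² + 2·0.4·0.74·0.26·1.47·0.65) = 1.166%.
σ_{5d} = 1.166% × √5 = 2.607%.
z(95%) = 1.645.
VaR = 1.645 × 2.607% = 4.289%; on $600,000 that is $25,734.

$25,700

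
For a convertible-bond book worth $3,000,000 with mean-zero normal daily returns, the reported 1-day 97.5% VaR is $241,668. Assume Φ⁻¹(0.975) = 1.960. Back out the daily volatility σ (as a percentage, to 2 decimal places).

VaR as a fraction: $241,668 / $3,000,000 = 8.056%.
σ = VaR / z = 8.056% / 1.960 = 4.110%.

4.11%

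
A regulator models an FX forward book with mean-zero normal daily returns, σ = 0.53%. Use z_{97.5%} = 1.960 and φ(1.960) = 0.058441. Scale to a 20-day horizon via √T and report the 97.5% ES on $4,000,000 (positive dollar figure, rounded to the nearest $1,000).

σ_{20d} = 0.53% × √20 = 2.370%.
ES multiplier = φ(z)/(1−α) = 0.058441/0.025 = 2.338.
ES = 2.370% × 2.338 = 5.541%; on $4,000,000: $221,640.

$222,000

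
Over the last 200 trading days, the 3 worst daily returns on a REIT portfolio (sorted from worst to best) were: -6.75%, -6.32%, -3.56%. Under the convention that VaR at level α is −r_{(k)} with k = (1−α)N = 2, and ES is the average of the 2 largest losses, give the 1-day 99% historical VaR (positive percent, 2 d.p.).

6.32%

k = 2; the 2nd lowest return is -6.32%, so VaR = 6.32%.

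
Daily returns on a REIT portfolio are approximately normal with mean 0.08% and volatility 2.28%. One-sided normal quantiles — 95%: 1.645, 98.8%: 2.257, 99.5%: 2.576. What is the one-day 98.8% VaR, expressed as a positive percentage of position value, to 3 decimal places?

VaR = −μ + z·σ = −(0.08%) + 2.257 × 2.28% = 5.066%.

5.066%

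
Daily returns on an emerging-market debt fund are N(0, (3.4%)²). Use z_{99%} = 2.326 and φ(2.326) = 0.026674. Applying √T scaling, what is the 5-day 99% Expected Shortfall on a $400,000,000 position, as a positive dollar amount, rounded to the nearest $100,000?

σ_{5d} = 3.4% × √5 = 7.603%.
ES multiplier = φ(z)/(1−α) = 0.026674/0.01 = 2.667.
ES = 7.603% × 2.667 = 20.277%; on $400,000,000: $81,108,000.

$81,100,000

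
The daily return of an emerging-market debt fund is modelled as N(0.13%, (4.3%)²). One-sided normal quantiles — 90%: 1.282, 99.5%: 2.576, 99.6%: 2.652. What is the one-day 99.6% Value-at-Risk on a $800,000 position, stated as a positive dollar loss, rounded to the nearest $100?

$90,200

VaR = −μ + z·σ = −(0.13%) + 2.652 × 4.3% = 11.274%.
On $800,000: 0.11274 × $800,000 = $90,192.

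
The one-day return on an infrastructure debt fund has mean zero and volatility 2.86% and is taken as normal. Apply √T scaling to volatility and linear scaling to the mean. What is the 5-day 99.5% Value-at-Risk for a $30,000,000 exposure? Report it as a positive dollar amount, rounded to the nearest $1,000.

At 99.5%, z = 2.576.
σ_{5d} = 2.86% × √5 = 6.395%.
VaR = 2.576 × 6.395% = 16.474%.
On $30,000,000: 0.16474 × $30,000,000 = $4,942,200.

$4,942,000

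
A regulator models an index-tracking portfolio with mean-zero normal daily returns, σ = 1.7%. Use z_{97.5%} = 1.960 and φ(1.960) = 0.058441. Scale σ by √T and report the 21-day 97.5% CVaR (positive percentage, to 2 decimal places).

σ_{21d} = 1.7% × √21 = 7.790%.
ES multiplier = φ(z)/(1−α) = 0.058441/0.025 = 2.338.
ES = 7.790% × 2.338 = 18.213%.

18.21%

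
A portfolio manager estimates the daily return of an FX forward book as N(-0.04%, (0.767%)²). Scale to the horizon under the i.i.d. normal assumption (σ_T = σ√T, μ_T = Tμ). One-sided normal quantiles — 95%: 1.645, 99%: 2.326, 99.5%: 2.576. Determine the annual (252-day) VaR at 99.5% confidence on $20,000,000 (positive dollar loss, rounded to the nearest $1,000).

σ_{252d} = 0.767% × √252 = 12.176%; μ_{252d} = 252 × -0.04% = -10.080%.
VaR = −(-10.080%) + 2.576 × 12.176% = 41.445%.
On $20,000,000: 0.41445 × $20,000,000 = $8,289,000.

$8,289,000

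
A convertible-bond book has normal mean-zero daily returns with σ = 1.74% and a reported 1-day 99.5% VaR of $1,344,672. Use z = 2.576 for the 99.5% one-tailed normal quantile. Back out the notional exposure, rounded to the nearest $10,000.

$30,000,000

VaR as a fraction of value: z·σ = 2.576 × 1.74% = 4.48224%.
Position = $1,344,672 / 0.0448224 = $30,000,000.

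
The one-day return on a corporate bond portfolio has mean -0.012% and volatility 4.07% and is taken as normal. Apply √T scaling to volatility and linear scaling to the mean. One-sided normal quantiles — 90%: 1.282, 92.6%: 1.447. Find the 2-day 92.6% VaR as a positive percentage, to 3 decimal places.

8.353%

σ_{2d} = 4.07% × √2 = 5.756%; μ_{2d} = 2 × -0.012% = -0.024%.
VaR = −(-0.024%) + 1.447 × 5.756% = 8.353%.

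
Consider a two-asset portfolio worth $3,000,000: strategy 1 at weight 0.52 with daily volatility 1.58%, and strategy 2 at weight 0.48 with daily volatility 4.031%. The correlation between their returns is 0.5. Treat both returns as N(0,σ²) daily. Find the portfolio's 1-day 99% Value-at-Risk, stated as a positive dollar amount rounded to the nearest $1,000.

$171,000

σ_p² = 0.52²·1.58² + 0.48²·4.031² + 2·0.5·0.52·0.48·1.58·4.031 = 6.0085 (%²).
σ_p = √6.0085 = 2.451%.
At 99%, z = 2.326.
VaR = 2.326 × 2.451% = 5.701%; on $3,000,000 that is $171,030.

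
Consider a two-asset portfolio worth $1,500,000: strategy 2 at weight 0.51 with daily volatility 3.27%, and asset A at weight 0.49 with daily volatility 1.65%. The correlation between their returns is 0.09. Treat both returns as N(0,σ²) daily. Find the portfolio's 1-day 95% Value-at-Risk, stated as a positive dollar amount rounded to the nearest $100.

σ_p² = 0.51²·3.27² + 0.49²·1.65² + 2·0.09·0.51·0.49·3.27·1.65 = 3.6776 (%²).
σ_p = √3.6776 = 1.918%.
At 95%, z = 1.645.
VaR = 1.645 × 1.918% = 3.155%; on $1,500,000 that is $47,325.

$47,300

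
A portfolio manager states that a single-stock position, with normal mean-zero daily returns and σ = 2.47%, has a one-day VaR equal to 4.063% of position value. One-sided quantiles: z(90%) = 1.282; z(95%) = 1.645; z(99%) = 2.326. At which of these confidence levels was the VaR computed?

Implied z = VaR/σ = 4.063 / 2.47 = 1.645.
This matches z(95%) = 1.645.

95%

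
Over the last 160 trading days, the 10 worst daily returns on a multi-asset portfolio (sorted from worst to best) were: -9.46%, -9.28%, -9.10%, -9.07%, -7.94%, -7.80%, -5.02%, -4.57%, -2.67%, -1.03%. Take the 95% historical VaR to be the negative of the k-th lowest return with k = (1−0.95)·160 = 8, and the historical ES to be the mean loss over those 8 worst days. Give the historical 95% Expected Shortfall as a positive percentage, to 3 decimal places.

The 8 worst returns sum to -62.24%.
ES = −(-62.24%) / 8 = 7.78% ≈ 7.780%.

7.780%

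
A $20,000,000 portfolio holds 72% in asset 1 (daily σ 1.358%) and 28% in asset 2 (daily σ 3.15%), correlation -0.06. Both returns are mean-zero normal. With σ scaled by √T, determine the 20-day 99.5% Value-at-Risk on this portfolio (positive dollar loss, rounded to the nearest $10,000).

$2,940,000

σ_p = √(0.72²·1.358² + 0.28²·3.15² + 2·-0.06·0.72·0.28·1.358·3.15) = 1.277%.
σ_{20d} = 1.277% × √20 = 5.711%.
z(99.5%) = 2.576.
VaR = 2.576 × 5.711% = 14.712%; on $20,000,000 that is $2,942,400.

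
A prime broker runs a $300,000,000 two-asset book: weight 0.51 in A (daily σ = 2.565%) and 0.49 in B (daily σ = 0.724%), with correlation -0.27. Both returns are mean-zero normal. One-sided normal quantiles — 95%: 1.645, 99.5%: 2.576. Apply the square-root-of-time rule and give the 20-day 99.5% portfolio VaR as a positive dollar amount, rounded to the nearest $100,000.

$43,500,000

σ_p = √(0.51²·2.565² + 0.49²·0.724² + 2·-0.27·0.51·0.49·2.565·0.724) = 1.260%.
σ_{20d} = 1.260% × √20 = 5.635%.
VaR = 2.576 × 5.635% = 14.516%; on $300,000,000 that is $43,548,000.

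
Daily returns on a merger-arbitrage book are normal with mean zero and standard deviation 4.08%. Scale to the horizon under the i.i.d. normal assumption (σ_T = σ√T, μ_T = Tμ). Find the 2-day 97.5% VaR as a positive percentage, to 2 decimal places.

At 97.5%, z = 1.960.
σ_{2d} = 4.08% × √2 = 5.770%.
VaR = 1.960 × 5.770% = 11.309%.

11.31%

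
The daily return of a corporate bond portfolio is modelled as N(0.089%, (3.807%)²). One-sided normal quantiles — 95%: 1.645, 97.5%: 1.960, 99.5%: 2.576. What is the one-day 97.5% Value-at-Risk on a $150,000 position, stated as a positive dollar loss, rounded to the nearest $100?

$11,100

VaR = −μ + z·σ = −(0.089%) + 1.960 × 3.807% = 7.373%.
On $150,000: 0.07373 × $150,000 = $11,060.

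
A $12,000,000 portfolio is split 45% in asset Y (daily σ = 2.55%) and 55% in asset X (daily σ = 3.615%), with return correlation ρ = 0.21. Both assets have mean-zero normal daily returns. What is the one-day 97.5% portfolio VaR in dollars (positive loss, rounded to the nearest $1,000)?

σ_p² = 0.45²·2.55² + 0.55²·3.615² + 2·0.21·0.45·0.55·2.55·3.615 = 6.2281 (%²).
σ_p = √6.2281 = 2.496%.
At 97.5%, z = 1.960.
VaR = 1.960 × 2.496% = 4.892%; on $12,000,000 that is $587,040.

$587,000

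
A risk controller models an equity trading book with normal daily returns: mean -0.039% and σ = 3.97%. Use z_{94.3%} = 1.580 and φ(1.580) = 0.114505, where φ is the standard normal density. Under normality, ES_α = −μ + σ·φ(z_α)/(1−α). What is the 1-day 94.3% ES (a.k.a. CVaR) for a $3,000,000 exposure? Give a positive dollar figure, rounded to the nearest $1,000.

Tail multiplier: φ(z)/(1−α) = 0.114505 / 0.057 = 2.009.
ES = −(-0.039%) + 3.97% × 2.009 = 8.015%.
On $3,000,000: 0.08015 × $3,000,000 = $240,450.

$240,000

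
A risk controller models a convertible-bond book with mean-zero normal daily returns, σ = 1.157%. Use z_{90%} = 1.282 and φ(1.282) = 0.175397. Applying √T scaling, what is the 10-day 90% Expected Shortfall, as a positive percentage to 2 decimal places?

σ_{10d} = 1.157% × √10 = 3.659%.
ES multiplier = φ(z)/(1−α) = 0.175397/0.1 = 1.754.
ES = 3.659% × 1.754 = 6.418%.

6.42%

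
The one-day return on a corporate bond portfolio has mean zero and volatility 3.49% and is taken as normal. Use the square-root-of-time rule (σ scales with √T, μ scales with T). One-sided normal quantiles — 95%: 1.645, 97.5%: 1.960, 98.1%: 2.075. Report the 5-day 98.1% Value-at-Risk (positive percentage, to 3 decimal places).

σ_{5d} = 3.49% × √5 = 7.804%.
VaR = 2.075 × 7.804% = 16.193%.

16.193%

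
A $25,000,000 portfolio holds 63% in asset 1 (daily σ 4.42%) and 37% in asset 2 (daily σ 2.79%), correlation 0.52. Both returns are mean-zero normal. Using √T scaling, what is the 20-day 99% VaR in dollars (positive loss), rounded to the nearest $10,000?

σ_p = √(0.63²·4.42² + 0.37²·2.79² + 2·0.52·0.63·0.37·4.42·2.79) = 3.436%.
σ_{20d} = 3.436% × √20 = 15.366%.
z(99%) = 2.326.
VaR = 2.326 × 15.366% = 35.741%; on $25,000,000 that is $8,935,250.

$8,940,000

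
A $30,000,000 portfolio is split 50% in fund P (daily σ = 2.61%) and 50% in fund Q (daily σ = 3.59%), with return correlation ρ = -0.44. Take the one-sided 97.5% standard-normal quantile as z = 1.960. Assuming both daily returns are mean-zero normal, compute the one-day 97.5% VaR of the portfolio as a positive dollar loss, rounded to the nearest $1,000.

σ_p² = 0.5²·2.61² + 0.5²·3.59² + 2·-0.44·0.5·0.5·2.61·3.59 = 2.8637 (%²).
σ_p = √2.8637 = 1.692%.
VaR = 1.960 × 1.692% = 3.316%; on $30,000,000 that is $994,800.

$995,000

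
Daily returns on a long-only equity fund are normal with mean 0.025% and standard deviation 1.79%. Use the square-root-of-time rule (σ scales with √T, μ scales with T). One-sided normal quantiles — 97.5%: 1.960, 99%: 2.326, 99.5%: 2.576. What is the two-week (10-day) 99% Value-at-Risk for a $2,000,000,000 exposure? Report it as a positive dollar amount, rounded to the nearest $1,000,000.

$258,000,000

σ_{10d} = 1.79% × √10 = 5.660%; μ_{10d} = 10 × 0.025% = 0.250%.
VaR = −(0.250%) + 2.326 × 5.660% = 12.915%.
On $2,000,000,000: 0.12915 × $2,000,000,000 = $258,300,000.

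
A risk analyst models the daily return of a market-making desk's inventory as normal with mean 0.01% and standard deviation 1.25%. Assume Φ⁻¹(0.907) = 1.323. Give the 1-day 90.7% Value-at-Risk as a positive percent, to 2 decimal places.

1.64%

VaR = −μ + z·σ = −(0.01%) + 1.323 × 1.25% = 1.644%.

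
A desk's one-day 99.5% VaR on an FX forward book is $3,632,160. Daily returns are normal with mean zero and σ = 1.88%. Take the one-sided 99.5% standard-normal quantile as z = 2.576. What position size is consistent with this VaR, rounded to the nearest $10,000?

$75,000,000

VaR as a fraction of value: z·σ = 2.576 × 1.88% = 4.84288%.
Position = $3,632,160 / 0.0484288 = $75,000,000.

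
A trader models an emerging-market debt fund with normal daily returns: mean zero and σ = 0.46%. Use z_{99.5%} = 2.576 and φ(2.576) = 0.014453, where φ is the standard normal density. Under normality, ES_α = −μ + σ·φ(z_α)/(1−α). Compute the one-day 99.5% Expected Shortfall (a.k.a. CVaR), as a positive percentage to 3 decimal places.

Tail multiplier: φ(z)/(1−α) = 0.014453 / 0.005 = 2.891.
ES = 0.46% × 2.891 = 1.330%.

1.330%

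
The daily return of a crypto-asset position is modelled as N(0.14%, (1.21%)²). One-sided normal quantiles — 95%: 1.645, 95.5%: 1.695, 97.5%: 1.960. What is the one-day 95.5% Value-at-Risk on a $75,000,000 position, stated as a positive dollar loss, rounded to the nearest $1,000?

VaR = −μ + z·σ = −(0.14%) + 1.695 × 1.21% = 1.911%.
On $75,000,000: 0.01911 × $75,000,000 = $1,433,250.

$1,433,000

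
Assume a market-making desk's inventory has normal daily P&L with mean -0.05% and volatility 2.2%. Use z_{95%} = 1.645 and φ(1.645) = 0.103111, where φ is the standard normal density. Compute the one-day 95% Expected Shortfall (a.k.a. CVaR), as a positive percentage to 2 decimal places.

4.59%

Tail multiplier: φ(z)/(1−α) = 0.103111 / 0.05 = 2.062.
ES = −(-0.05%) + 2.2% × 2.062 = 4.586%.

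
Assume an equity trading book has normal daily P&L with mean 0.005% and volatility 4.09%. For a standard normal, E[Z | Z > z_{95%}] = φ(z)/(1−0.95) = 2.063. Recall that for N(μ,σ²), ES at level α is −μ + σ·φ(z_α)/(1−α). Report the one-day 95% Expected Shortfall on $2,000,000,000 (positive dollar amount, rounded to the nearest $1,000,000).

ES = −(0.005%) + 4.09% × 2.063 = 8.433%.
On $2,000,000,000: 0.08433 × $2,000,000,000 = $168,660,000.

$169,000,000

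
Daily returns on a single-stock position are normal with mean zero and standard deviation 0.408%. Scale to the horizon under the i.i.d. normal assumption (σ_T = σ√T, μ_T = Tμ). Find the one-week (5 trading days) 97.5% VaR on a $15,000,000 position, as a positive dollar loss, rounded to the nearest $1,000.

$268,000

At 97.5%, z = 1.960.
σ_{5d} = 0.408% × √5 = 0.912%.
VaR = 1.960 × 0.912% = 1.788%.
On $15,000,000: 0.01788 × $15,000,000 = $268,200.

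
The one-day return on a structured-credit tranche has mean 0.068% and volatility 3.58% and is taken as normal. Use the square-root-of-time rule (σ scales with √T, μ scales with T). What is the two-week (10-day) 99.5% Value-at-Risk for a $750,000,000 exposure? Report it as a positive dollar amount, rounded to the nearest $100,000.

At 99.5%, z = 2.576.
σ_{10d} = 3.58% × √10 = 11.321%; μ_{10d} = 10 × 0.068% = 0.680%.
VaR = −(0.680%) + 2.576 × 11.321% = 28.483%.
On $750,000,000: 0.28483 × $750,000,000 = $213,622,500.

$213,600,000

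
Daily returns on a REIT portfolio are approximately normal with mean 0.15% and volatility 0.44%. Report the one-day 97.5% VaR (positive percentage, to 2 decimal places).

At 97.5% one-sided, z = 1.960.
VaR = −μ + z·σ = −(0.15%) + 1.960 × 0.44% = 0.712%.

0.71%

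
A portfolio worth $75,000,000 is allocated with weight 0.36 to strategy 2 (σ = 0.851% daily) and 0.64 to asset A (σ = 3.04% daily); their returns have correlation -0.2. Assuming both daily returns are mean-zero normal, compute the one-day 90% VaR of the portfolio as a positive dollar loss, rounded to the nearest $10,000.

$1,830,000

σ_p² = 0.36²·0.851² + 0.64²·3.04² + 2·-0.2·0.36·0.64·0.851·3.04 = 3.6408 (%²).
σ_p = √3.6408 = 1.908%.
At 90%, z = 1.282.
VaR = 1.282 × 1.908% = 2.446%; on $75,000,000 that is $1,834,500.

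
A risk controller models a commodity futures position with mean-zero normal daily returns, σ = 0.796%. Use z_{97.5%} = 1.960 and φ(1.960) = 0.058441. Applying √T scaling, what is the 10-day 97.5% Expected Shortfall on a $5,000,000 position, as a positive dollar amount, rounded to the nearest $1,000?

σ_{10d} = 0.796% × √10 = 2.517%.
ES multiplier = φ(z)/(1−α) = 0.058441/0.025 = 2.338.
ES = 2.517% × 2.338 = 5.885%; on $5,000,000: $294,250.

$294,000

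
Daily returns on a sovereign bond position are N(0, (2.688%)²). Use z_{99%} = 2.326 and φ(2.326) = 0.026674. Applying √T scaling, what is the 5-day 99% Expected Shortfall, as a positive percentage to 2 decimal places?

16.03%

σ_{5d} = 2.688% × √5 = 6.011%.
ES multiplier = φ(z)/(1−α) = 0.026674/0.01 = 2.667.
ES = 6.011% × 2.667 = 16.031%.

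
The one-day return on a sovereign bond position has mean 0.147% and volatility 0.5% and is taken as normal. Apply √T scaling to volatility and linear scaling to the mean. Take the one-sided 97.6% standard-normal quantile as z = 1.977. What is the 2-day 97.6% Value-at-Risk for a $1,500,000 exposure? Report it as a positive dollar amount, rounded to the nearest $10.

$16,560

σ_{2d} = 0.5% × √2 = 0.707%; μ_{2d} = 2 × 0.147% = 0.294%.
VaR = −(0.294%) + 1.977 × 0.707% = 1.104%.
On $1,500,000: 0.01104 × $1,500,000 = $16,560.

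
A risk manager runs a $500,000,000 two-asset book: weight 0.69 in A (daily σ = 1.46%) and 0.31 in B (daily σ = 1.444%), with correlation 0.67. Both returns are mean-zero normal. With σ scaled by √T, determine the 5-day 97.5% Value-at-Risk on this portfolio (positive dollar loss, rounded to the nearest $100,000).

σ_p = √(0.69²·1.46² + 0.31²·1.444² + 2·0.67·0.69·0.31·1.46·1.444) = 1.349%.
σ_{5d} = 1.349% × √5 = 3.016%.
z(97.5%) = 1.960.
VaR = 1.960 × 3.016% = 5.911%; on $500,000,000 that is $29,555,000.

$29,600,000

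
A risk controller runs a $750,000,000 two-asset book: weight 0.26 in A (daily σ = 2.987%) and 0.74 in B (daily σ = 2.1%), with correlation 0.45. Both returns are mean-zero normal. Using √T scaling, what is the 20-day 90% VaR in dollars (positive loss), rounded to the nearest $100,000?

$87,100,000

σ_p = √(0.26²·2.987² + 0.74²·2.1² + 2·0.45·0.26·0.74·2.987·2.1) = 2.026%.
σ_{20d} = 2.026% × √20 = 9.061%.
z(90%) = 1.282.
VaR = 1.282 × 9.061% = 11.616%; on $750,000,000 that is $87,120,000.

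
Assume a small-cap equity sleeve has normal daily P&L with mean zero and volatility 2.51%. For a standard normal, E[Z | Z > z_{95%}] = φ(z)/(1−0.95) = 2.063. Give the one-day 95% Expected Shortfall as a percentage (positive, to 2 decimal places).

ES = 2.51% × 2.063 = 5.178%.

5.18%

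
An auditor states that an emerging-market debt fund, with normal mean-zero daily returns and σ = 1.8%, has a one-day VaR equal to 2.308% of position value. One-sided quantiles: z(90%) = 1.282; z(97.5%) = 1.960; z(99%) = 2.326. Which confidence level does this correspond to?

Implied z = VaR/σ = 2.308 / 1.8 = 1.282.
This matches z(90%) = 1.282.

90%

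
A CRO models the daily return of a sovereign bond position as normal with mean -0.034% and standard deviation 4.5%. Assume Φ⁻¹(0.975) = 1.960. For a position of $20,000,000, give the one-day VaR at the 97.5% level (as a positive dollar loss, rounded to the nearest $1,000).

VaR = −μ + z·σ = −(-0.034%) + 1.960 × 4.5% = 8.854%.
On $20,000,000: 0.08854 × $20,000,000 = $1,770,800.

$1,771,000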